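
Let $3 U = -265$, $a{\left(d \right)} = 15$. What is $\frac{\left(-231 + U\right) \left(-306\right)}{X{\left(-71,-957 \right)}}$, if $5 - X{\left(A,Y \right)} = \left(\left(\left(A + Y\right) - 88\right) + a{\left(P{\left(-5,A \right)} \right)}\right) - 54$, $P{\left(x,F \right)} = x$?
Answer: $\frac{24429}{290} \approx 84.238$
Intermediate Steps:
$U = - \frac{265}{3}$ ($U = \frac{1}{3} \left(-265\right) = - \frac{265}{3} \approx -88.333$)
$X{\left(A,Y \right)} = 132 - A - Y$ ($X{\left(A,Y \right)} = 5 - \left(\left(\left(\left(A + Y\right) - 88\right) + 15\right) - 54\right) = 5 - \left(\left(\left(-88 + A + Y\right) + 15\right) - 54\right) = 5 - \left(\left(-73 + A + Y\right) - 54\right) = 5 - \left(-127 + A + Y\right) = 132 - A - Y$)
$\frac{\left(-231 + U\right) \left(-306\right)}{X{\left(-71,-957 \right)}} = \frac{\left(-231 - \frac{265}{3}\right) \left(-306\right)}{132 - -71 - -957} = \frac{\left(- \frac{958}{3}\right) \left(-306\right)}{132 + 71 + 957} = \frac{97716}{1160} = 97716 \cdot \frac{1}{1160} = \frac{24429}{290}$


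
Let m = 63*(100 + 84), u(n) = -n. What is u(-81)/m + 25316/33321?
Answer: 32906897/42917448 ≈ 0.76675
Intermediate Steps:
m = 11592 (m = 63*184 = 11592)
u(-81)/m + 25316/33321 = -1*(-81)/11592 + 25316/33321 = 81*(1/11592) + 25316*(1/33321) = 9/1288 + 25316/33321 = 32906897/42917448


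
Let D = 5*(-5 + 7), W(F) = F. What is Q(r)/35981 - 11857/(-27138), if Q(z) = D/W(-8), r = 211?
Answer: 853185589/1952904756 ≈ 0.43688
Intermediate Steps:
D = 10 (D = 5*2 = 10)
Q(z) = -5/4 (Q(z) = 10/(-8) = 10*(-⅛) = -5/4)
Q(r)/35981 - 11857/(-27138) = -5/4/35981 - 11857/(-27138) = -5/4*1/35981 - 11857*(-1/27138) = -5/143924 + 11857/27138 = 853185589/1952904756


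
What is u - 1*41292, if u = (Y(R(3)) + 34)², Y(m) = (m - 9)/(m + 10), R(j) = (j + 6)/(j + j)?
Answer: -21255179/529 ≈ -40180.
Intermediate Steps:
R(j) = (6 + j)/(2*j) (R(j) = (6 + j)/((2*j)) = (6 + j)*(1/(2*j)) = (6 + j)/(2*j))
Y(m) = (-9 + m)/(10 + m)
u = 588289/529 (u = ((-9 + (½)*(6 + 3)/3)/(10 + (½)*(6 + 3)/3) + 34)² = ((-9 + (½)*(⅓)*9)/(10 + (½)*(⅓)*9) + 34)² = ((-9 + 3/2)/(10 + 3/2) + 34)² = (-15/2/(23/2) + 34)² = ((2/23)*(-15/2) + 34)² = (-15/23 + 34)² = (767/23)² = 588289/529 ≈ 1112.1)
u - 1*41292 = 588289/529 - 1*41292 = 588289/529 - 41292 = -21255179/529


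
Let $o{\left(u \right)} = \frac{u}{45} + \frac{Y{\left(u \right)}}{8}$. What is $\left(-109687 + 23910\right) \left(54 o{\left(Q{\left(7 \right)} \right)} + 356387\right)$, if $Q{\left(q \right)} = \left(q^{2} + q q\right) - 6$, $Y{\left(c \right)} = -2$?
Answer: $- \frac{305781194903}{10} \approx -3.0578 \cdot 10^{10}$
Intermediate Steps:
$Q{\left(q \right)} = -6 + 2 q^{2}$ ($Q{\left(q \right)} = \left(q^{2} + q^{2}\right) - 6 = 2 q^{2} - 6 = -6 + 2 q^{2}$)
$o{\left(u \right)} = - \frac{1}{4} + \frac{u}{45}$ ($o{\left(u \right)} = \frac{u}{45} - \frac{2}{8} = u \frac{1}{45} - \frac{1}{4} = \frac{u}{45} - \frac{1}{4} = - \frac{1}{4} + \frac{u}{45}$)
$\left(-109687 + 23910\right) \left(54 o{\left(Q{\left(7 \right)} \right)} + 356387\right) = \left(-109687 + 23910\right) \left(54 \left(- \frac{1}{4} + \frac{-6 + 2 \cdot 7^{2}}{45}\right) + 356387\right) = - 85777 \left(54 \left(- \frac{1}{4} + \frac{-6 + 2 \cdot 49}{45}\right) + 356387\right) = - 85777 \left(54 \left(- \frac{1}{4} + \frac{-6 + 98}{45}\right) + 356387\right) = - 85777 \left(54 \left(- \frac{1}{4} + \frac{1}{45} \cdot 92\right) + 356387\right) = - 85777 \left(54 \left(- \frac{1}{4} + \frac{92}{45}\right) + 356387\right) = - 85777 \left(54 \cdot \frac{323}{180} + 356387\right) = - 85777 \left(\frac{969}{10} + 356387\right) = \left(-85777\right) \frac{3564839}{10} = - \frac{305781194903}{10}$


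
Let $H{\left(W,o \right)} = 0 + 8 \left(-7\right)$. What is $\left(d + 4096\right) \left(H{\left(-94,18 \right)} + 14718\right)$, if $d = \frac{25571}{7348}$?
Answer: $\frac{220831559049}{3674} \approx 6.0107 \cdot 10^{7}$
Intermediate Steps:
$d = \frac{25571}{7348}$ ($d = 25571 \cdot \frac{1}{7348} = \frac{25571}{7348} \approx 3.48$)
$H{\left(W,o \right)} = -56$ ($H{\left(W,o \right)} = 0 - 56 = -56$)
$\left(d + 4096\right) \left(H{\left(-94,18 \right)} + 14718\right) = \left(\frac{25571}{7348} + 4096\right) \left(-56 + 14718\right) = \frac{30122979}{7348} \cdot 14662 = \frac{220831559049}{3674}$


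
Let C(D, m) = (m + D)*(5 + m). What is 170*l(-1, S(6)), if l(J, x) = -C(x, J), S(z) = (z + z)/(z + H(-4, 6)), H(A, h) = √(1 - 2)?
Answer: -23800/37 + 8160*I/37 ≈ -643.24 + 220.54*I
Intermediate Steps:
C(D, m) = (5 + m)*(D + m) (C(D, m) = (D + m)*(5 + m) = (5 + m)*(D + m))
H(A, h) = I (H(A, h) = √(-1) = I)
S(z) = 2*z/(I + z) (S(z) = (z + z)/(z + I) = (2*z)/(I + z) = 2*z/(I + z))
l(J, x) = -J² - 5*J - 5*x - J*x (l(J, x) = -(J² + 5*x + 5*J + x*J) = -(J² + 5*x + 5*J + J*x) = -(J² + 5*J + 5*x + J*x) = -J² - 5*J - 5*x - J*x)
170*l(-1, S(6)) = 170*(-1*(-1)² - 5*(-1) - 10*6/(I + 6) - 1*(-1)*2*6/(I + 6)) = 170*(-1*1 + 5 - 10*6/(6 + I) - 1*(-1)*2*6/(6 + I)) = 170*(-1 + 5 - 10*6*(6 - I)/37 - 1*(-1)*2*6*((6 - I)/37)) = 170*(-1 + 5 - 5*(72/37 - 12*I/37) - 1*(-1)*(72/37 - 12*I/37)) = 170*(-1 + 5 + (-360/37 + 60*I/37) + (72/37 - 12*I/37)) = 170*(-140/37 + 48*I/37) = -23800/37 + 8160*I/37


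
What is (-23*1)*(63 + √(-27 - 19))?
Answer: -1449 - 23*I*√46 ≈ -1449.0 - 155.99*I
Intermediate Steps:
(-23*1)*(63 + √(-27 - 19)) = -23*(63 + √(-46)) = -23*(63 + I*√46) = -1449 - 23*I*√46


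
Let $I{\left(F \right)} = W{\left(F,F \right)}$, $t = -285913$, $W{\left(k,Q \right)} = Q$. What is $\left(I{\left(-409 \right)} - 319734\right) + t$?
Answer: $-606056$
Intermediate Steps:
$I{\left(F \right)} = F$
$\left(I{\left(-409 \right)} - 319734\right) + t = \left(-409 - 319734\right) - 285913 = -320143 - 285913 = -606056$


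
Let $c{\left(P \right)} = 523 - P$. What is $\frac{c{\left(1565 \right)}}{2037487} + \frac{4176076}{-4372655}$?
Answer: $- \frac{8513256867522}{8909227717985} \approx -0.95555$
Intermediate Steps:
$\frac{c{\left(1565 \right)}}{2037487} + \frac{4176076}{-4372655} = \frac{523 - 1565}{2037487} + \frac{4176076}{-4372655} = \left(523 - 1565\right) \frac{1}{2037487} + 4176076 \left(- \frac{1}{4372655}\right) = \left(-1042\right) \frac{1}{2037487} - \frac{4176076}{4372655} = - \frac{1042}{2037487} - \frac{4176076}{4372655} = - \frac{8513256867522}{8909227717985}$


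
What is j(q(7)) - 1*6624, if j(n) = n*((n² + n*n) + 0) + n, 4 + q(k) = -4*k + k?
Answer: -37899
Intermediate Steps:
q(k) = -4 - 3*k (q(k) = -4 + (-4*k + k) = -4 - 3*k)
j(n) = n + 2*n³ (j(n) = n*((n² + n²) + 0) + n = n*(2*n² + 0) + n = n*(2*n²) + n = 2*n³ + n = n + 2*n³)
j(q(7)) - 1*6624 = ((-4 - 3*7) + 2*(-4 - 3*7)³) - 1*6624 = ((-4 - 21) + 2*(-4 - 21)³) - 6624 = (-25 + 2*(-25)³) - 6624 = (-25 + 2*(-15625)) - 6624 = (-25 - 31250) - 6624 = -31275 - 6624 = -37899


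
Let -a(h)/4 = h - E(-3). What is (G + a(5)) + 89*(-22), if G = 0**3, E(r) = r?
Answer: -1990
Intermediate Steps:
a(h) = -12 - 4*h (a(h) = -4*(h - 1*(-3)) = -4*(h + 3) = -4*(3 + h) = -12 - 4*h)
G = 0
(G + a(5)) + 89*(-22) = (0 + (-12 - 4*5)) + 89*(-22) = (0 + (-12 - 20)) - 1958 = (0 - 32) - 1958 = -32 - 1958 = -1990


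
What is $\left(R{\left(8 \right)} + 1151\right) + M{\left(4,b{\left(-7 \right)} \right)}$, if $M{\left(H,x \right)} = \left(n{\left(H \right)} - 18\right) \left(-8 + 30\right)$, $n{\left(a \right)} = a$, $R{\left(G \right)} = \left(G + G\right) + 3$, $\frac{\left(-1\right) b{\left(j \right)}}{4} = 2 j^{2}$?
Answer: $862$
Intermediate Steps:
$b{\left(j \right)} = - 8 j^{2}$ ($b{\left(j \right)} = - 4 \cdot 2 j^{2} = - 8 j^{2}$)
$R{\left(G \right)} = 3 + 2 G$ ($R{\left(G \right)} = 2 G + 3 = 3 + 2 G$)
$M{\left(H,x \right)} = -396 + 22 H$ ($M{\left(H,x \right)} = \left(H - 18\right) \left(-8 + 30\right) = \left(-18 + H\right) 22 = -396 + 22 H$)
$\left(R{\left(8 \right)} + 1151\right) + M{\left(4,b{\left(-7 \right)} \right)} = \left(\left(3 + 2 \cdot 8\right) + 1151\right) + \left(-396 + 22 \cdot 4\right) = \left(\left(3 + 16\right) + 1151\right) + \left(-396 + 88\right) = \left(19 + 1151\right) - 308 = 1170 - 308 = 862$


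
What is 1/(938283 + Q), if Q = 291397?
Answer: 1/1229680 ≈ 8.1322e-7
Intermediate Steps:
1/(938283 + Q) = 1/(938283 + 291397) = 1/1229680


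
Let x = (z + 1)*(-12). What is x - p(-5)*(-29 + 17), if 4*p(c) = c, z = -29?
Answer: 321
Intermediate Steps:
p(c) = c/4
x = 336 (x = (-29 + 1)*(-12) = -28*(-12) = 336)
x - p(-5)*(-29 + 17) = 336 - (¼)*(-5)*(-29 + 17) = 336 - (-5)*(-12)/4 = 336 - 1*15 = 336 - 15 = 321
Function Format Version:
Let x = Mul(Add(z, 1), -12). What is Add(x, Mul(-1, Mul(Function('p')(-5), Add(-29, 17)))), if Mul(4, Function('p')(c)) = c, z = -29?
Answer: 321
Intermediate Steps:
Function('p')(c) = Mul(Rational(1, 4), c)
x = 336 (x = Mul(Add(-29, 1), -12) = Mul(-28, -12) = 336)
Add(x, Mul(-1, Mul(Function('p')(-5), Add(-29, 17)))) = Add(336, Mul(-1, Mul(Mul(Rational(1, 4), -5), Add(-29, 17)))) = Add(336, Mul(-1, Mul(Rational(-5, 4), -12))) = Add(336, Mul(-1, 15)) = Add(336, -15) = 321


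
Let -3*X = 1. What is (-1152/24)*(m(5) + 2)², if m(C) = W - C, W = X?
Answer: -1600/3 ≈ -533.33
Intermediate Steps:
X = -⅓ (X = -⅓*1 = -⅓ ≈ -0.33333)
W = -⅓ ≈ -0.33333
m(C) = -⅓ - C
(-1152/24)*(m(5) + 2)² = (-1152/24)*((-⅓ - 1*5) + 2)² = (-1152/24)*((-⅓ - 5) + 2)² = (-32*3/2)*(-16/3 + 2)² = -48*(-10/3)² = -48*100/9 = -1600/3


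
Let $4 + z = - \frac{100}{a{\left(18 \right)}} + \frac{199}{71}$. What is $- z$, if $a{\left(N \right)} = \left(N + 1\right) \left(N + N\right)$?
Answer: $\frac{16310}{12141} \approx 1.3434$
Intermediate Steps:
$a{\left(N \right)} = 2 N \left(1 + N\right)$ ($a{\left(N \right)} = \left(1 + N\right) 2 N = 2 N \left(1 + N\right)$)
$z = - \frac{16310}{12141}$ ($z = -4 + \left(- \frac{100}{2 \cdot 18 \left(1 + 18\right)} + \frac{199}{71}\right) = -4 + \left(- \frac{100}{2 \cdot 18 \cdot 19} + 199 \cdot \frac{1}{71}\right) = -4 + \left(- \frac{100}{684} + \frac{199}{71}\right) = -4 + \left(\left(-100\right) \frac{1}{684} + \frac{199}{71}\right) = -4 + \left(- \frac{25}{171} + \frac{199}{71}\right) = -4 + \frac{32254}{12141} = - \frac{16310}{12141} \approx -1.3434$)
$- z = \left(-1\right) \left(- \frac{16310}{12141}\right) = \frac{16310}{12141}$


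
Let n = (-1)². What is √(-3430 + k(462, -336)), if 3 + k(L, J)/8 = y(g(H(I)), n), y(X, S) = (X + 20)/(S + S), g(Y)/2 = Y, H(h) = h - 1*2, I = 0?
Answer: I*√3390 ≈ 58.224*I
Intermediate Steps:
H(h) = -2 + h (H(h) = h - 2 = -2 + h)
g(Y) = 2*Y
n = 1
y(X, S) = (20 + X)/(2*S) (y(X, S) = (20 + X)/((2*S)) = (20 + X)*(1/(2*S)) = (20 + X)/(2*S))
k(L, J) = 40 (k(L, J) = -24 + 8*((½)*(20 + 2*(-2 + 0))/1) = -24 + 8*((½)*1*(20 + 2*(-2))) = -24 + 8*((½)*1*(20 - 4)) = -24 + 8*((½)*1*16) = -24 + 8*8 = -24 + 64 = 40)
√(-3430 + k(462, -336)) = √(-3430 + 40) = √(-3390) = I*√3390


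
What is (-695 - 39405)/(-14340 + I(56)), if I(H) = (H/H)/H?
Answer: 2245600/803039 ≈ 2.7964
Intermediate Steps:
I(H) = 1/H
(-695 - 39405)/(-14340 + I(56)) = (-695 - 39405)/(-14340 + 1/56) = -40100/(-14340 + 1/56) = -40100/(-803039/56) = -40100*(-56/803039) = 2245600/803039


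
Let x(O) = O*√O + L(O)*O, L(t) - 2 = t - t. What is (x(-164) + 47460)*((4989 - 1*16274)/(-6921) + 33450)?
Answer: 10911941018020/6921 - 75938145080*I*√41/6921 ≈ 1.5766e+9 - 7.0256e+7*I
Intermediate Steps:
L(t) = 2 (L(t) = 2 + (t - t) = 2 + 0 = 2)
x(O) = O^(3/2) + 2*O (x(O) = O*√O + 2*O = O^(3/2) + 2*O)
(x(-164) + 47460)*((4989 - 1*16274)/(-6921) + 33450) = (((-164)^(3/2) + 2*(-164)) + 47460)*((4989 - 1*16274)/(-6921) + 33450) = ((-328*I*√41 - 328) + 47460)*((4989 - 16274)*(-1/6921) + 33450) = ((-328 - 328*I*√41) + 47460)*(-11285*(-1/6921) + 33450) = (47132 - 328*I*√41)*(11285/6921 + 33450) = (47132 - 328*I*√41)*(231518735/6921) = 10911941018020/6921 - 75938145080*I*√41/6921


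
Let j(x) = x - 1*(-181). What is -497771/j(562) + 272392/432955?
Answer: -215310056049/321685565 ≈ -669.32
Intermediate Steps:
j(x) = 181 + x (j(x) = x + 181 = 181 + x)
-497771/j(562) + 272392/432955 = -497771/(181 + 562) + 272392/432955 = -497771/743 + 272392*(1/432955) = -497771*1/743 + 272392/432955 = -497771/743 + 272392/432955 = -215310056049/321685565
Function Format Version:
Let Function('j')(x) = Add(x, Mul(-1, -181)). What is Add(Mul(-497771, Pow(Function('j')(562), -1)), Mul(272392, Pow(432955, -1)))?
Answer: Rational(-215310056049, 321685565) ≈ -669.32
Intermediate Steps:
Function('j')(x) = Add(181, x) (Function('j')(x) = Add(x, 181) = Add(181, x))
Add(Mul(-497771, Pow(Function('j')(562), -1)), Mul(272392, Pow(432955, -1))) = Add(Mul(-497771, Pow(Add(181, 562), -1)), Mul(272392, Pow(432955, -1))) = Add(Mul(-497771, Pow(743, -1)), Mul(272392, Rational(1, 432955))) = Add(Mul(-497771, Rational(1, 743)), Rational(272392, 432955)) = Add(Rational(-497771, 743), Rational(272392, 432955)) = Rational(-215310056049, 321685565)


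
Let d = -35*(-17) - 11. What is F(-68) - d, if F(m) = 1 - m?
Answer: -515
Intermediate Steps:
d = 584 (d = 595 - 11 = 584)
F(-68) - d = (1 - 1*(-68)) - 1*584 = (1 + 68) - 584 = 69 - 584 = -515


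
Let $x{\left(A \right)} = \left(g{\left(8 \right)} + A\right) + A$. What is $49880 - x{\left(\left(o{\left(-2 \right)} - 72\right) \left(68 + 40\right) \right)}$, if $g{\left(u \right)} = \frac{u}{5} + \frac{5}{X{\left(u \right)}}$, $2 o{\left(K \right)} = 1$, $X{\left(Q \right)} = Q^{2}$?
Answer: $\frac{20903143}{320} \approx 65322.0$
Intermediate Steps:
$o{\left(K \right)} = \frac{1}{2}$ ($o{\left(K \right)} = \frac{1}{2} \cdot 1 = \frac{1}{2}$)
$g{\left(u \right)} = \frac{5}{u^{2}} + \frac{u}{5}$ ($g{\left(u \right)} = \frac{u}{5} + \frac{5}{u^{2}} = \frac{5}{u^{2}} + \frac{u}{5}$)
$x{\left(A \right)} = \frac{537}{320} + 2 A$ ($x{\left(A \right)} = \left(\left(\frac{5}{64} + \frac{1}{5} \cdot 8\right) + A\right) + A = \left(\left(5 \cdot \frac{1}{64} + \frac{8}{5}\right) + A\right) + A = \left(\left(\frac{5}{64} + \frac{8}{5}\right) + A\right) + A = \left(\frac{537}{320} + A\right) + A = \frac{537}{320} + 2 A$)
$49880 - x{\left(\left(o{\left(-2 \right)} - 72\right) \left(68 + 40\right) \right)} = 49880 - \left(\frac{537}{320} + 2 \left(\frac{1}{2} - 72\right) \left(68 + 40\right)\right) = 49880 - \left(\frac{537}{320} + 2 \left(\left(- \frac{143}{2}\right) 108\right)\right) = 49880 - \left(\frac{537}{320} + 2 \left(-7722\right)\right) = 49880 - \left(\frac{537}{320} - 15444\right) = 49880 - - \frac{4941543}{320} = 49880 + \frac{4941543}{320} = \frac{20903143}{320}$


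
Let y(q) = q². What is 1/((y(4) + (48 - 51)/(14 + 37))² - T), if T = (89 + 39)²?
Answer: -289/4661535 ≈ -6.1997e-5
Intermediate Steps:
T = 16384 (T = 128² = 16384)
1/((y(4) + (48 - 51)/(14 + 37))² - T) = 1/((4² + (48 - 51)/(14 + 37))² - 1*16384) = 1/((16 - 3/51)² - 16384) = 1/((16 - 3*1/51)² - 16384) = 1/((16 - 1/17)² - 16384) = 1/((271/17)² - 16384) = 1/(73441/289 - 16384) = 1/(-4661535/289) = -289/4661535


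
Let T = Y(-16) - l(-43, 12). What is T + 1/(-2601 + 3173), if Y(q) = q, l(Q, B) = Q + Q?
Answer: 40041/572 ≈ 70.002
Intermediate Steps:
l(Q, B) = 2*Q
T = 70 (T = -16 - 2*(-43) = -16 - 1*(-86) = -16 + 86 = 70)
T + 1/(-2601 + 3173) = 70 + 1/(-2601 + 3173) = 70 + 1/572 = 40041/572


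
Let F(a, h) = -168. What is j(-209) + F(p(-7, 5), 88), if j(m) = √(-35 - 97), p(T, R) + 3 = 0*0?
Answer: -168 + 2*I*√33 ≈ -168.0 + 11.489*I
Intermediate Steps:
p(T, R) = -3 (p(T, R) = -3 + 0*0 = -3 + 0 = -3)
j(m) = 2*I*√33 (j(m) = √(-132) = 2*I*√33)
j(-209) + F(p(-7, 5), 88) = 2*I*√33 - 168 = -168 + 2*I*√33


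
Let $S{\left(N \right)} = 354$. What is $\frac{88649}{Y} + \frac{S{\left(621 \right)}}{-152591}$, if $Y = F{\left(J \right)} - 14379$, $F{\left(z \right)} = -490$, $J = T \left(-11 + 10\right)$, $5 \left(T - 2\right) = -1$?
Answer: $- \frac{13532303185}{2268875579} \approx -5.9643$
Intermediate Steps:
$T = \frac{9}{5}$ ($T = 2 + \frac{1}{5} \left(-1\right) = 2 - \frac{1}{5} = \frac{9}{5} \approx 1.8$)
$J = - \frac{9}{5}$ ($J = \frac{9 \left(-11 + 10\right)}{5} = \frac{9}{5} \left(-1\right) = - \frac{9}{5} \approx -1.8$)
$Y = -14869$ ($Y = -490 - 14379 = -14869$)
$\frac{88649}{Y} + \frac{S{\left(621 \right)}}{-152591} = \frac{88649}{-14869} + \frac{354}{-152591} = 88649 \left(- \frac{1}{14869}\right) + 354 \left(- \frac{1}{152591}\right) = - \frac{88649}{14869} - \frac{354}{152591} = - \frac{13532303185}{2268875579}$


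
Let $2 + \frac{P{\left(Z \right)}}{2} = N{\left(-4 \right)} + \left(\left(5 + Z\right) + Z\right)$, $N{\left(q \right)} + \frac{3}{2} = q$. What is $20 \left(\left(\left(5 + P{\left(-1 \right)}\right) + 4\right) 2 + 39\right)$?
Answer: $780$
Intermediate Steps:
$N{\left(q \right)} = - \frac{3}{2} + q$
$P{\left(Z \right)} = -5 + 4 Z$ ($P{\left(Z \right)} = -4 + 2 \left(\left(- \frac{3}{2} - 4\right) + \left(\left(5 + Z\right) + Z\right)\right) = -4 + 2 \left(- \frac{11}{2} + \left(5 + 2 Z\right)\right) = -4 + 2 \left(- \frac{1}{2} + 2 Z\right) = -4 + \left(-1 + 4 Z\right) = -5 + 4 Z$)
$20 \left(\left(\left(5 + P{\left(-1 \right)}\right) + 4\right) 2 + 39\right) = 20 \left(\left(\left(5 + \left(-5 + 4 \left(-1\right)\right)\right) + 4\right) 2 + 39\right) = 20 \left(\left(\left(5 - 9\right) + 4\right) 2 + 39\right) = 20 \left(\left(-4 + 4\right) 2 + 39\right) = 20 \left(0 \cdot 2 + 39\right) = 20 \left(0 + 39\right) = 20 \cdot 39 = 780$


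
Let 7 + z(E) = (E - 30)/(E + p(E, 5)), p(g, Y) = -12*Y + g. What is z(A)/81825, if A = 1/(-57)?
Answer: -13/163650 ≈ -7.9438e-5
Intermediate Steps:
A = -1/57 ≈ -0.017544
p(g, Y) = g - 12*Y
z(E) = -7 + (-30 + E)/(-60 + 2*E) (z(E) = -7 + (E - 30)/(E + (E - 12*5)) = -7 + (-30 + E)/(E + (E - 60)) = -7 + (-30 + E)/(E + (-60 + E)) = -7 + (-30 + E)/(-60 + 2*E))
z(A)/81825 = -13/2/81825 = -13/2*1/81825 = -13/163650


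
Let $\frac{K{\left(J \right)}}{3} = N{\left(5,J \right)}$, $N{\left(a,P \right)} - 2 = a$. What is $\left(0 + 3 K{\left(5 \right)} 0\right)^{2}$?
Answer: $0$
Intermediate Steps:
$N{\left(a,P \right)} = 2 + a$
$K{\left(J \right)} = 21$ ($K{\left(J \right)} = 3 \left(2 + 5\right) = 3 \cdot 7 = 21$)
$\left(0 + 3 K{\left(5 \right)} 0\right)^{2} = \left(0 + 3 \cdot 21 \cdot 0\right)^{2} = \left(0 + 63 \cdot 0\right)^{2} = \left(0 + 0\right)^{2} = 0^{2} = 0$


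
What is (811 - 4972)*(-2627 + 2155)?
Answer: 1963992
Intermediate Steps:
(811 - 4972)*(-2627 + 2155) = -4161*(-472) = 1963992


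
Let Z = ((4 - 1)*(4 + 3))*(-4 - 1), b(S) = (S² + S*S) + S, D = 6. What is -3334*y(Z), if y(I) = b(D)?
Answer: -260052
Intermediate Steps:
b(S) = S + 2*S² (b(S) = (S² + S²) + S = 2*S² + S = S + 2*S²)
Z = -105 (Z = (3*7)*(-5) = 21*(-5) = -105)
y(I) = 78 (y(I) = 6*(1 + 2*6) = 6*(1 + 12) = 6*13 = 78)
-3334*y(Z) = -3334*78 = -260052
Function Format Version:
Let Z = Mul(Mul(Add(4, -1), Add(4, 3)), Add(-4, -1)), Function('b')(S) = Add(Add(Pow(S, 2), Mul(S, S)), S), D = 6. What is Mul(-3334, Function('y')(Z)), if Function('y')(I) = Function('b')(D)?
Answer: -260052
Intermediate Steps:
Function('b')(S) = Add(S, Mul(2, Pow(S, 2))) (Function('b')(S) = Add(Add(Pow(S, 2), Pow(S, 2)), S) = Add(Mul(2, Pow(S, 2)), S) = Add(S, Mul(2, Pow(S, 2))))
Z = -105 (Z = Mul(Mul(3, 7), -5) = Mul(21, -5) = -105)
Function('y')(I) = 78 (Function('y')(I) = Mul(6, Add(1, Mul(2, 6))) = Mul(6, Add(1, 12)) = Mul(6, 13) = 78)
Mul(-3334, Function('y')(Z)) = Mul(-3334, 78) = -260052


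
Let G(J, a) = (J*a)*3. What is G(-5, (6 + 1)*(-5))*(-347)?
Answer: -182175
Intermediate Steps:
G(J, a) = 3*J*a
G(-5, (6 + 1)*(-5))*(-347) = (3*(-5)*((6 + 1)*(-5)))*(-347) = (3*(-5)*(7*(-5)))*(-347) = (3*(-5)*(-35))*(-347) = 525*(-347) = -182175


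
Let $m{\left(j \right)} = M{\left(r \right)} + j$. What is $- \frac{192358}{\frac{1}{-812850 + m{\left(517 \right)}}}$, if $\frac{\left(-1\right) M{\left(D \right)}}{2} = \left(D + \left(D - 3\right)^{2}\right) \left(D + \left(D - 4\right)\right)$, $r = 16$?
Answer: $158251580094$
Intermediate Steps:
$M{\left(D \right)} = - 2 \left(-4 + 2 D\right) \left(D + \left(-3 + D\right)^{2}\right)$ ($M{\left(D \right)} = - 2 \left(D + \left(D - 3\right)^{2}\right) \left(D + \left(D - 4\right)\right) = - 2 \left(D + \left(-3 + D\right)^{2}\right) \left(D + \left(-4 + D\right)\right) = - 2 \left(D + \left(-3 + D\right)^{2}\right) \left(-4 + 2 D\right) = - 2 \left(-4 + 2 D\right) \left(D + \left(-3 + D\right)^{2}\right)$)
$m{\left(j \right)} = -10360 + j$ ($m{\left(j \right)} = \left(72 - 1216 - 4 \cdot 16^{3} + 28 \cdot 16^{2}\right) + j = \left(72 - 1216 - 16384 + 28 \cdot 256\right) + j = \left(72 - 1216 - 16384 + 7168\right) + j = -10360 + j$)
$- \frac{192358}{\frac{1}{-812850 + m{\left(517 \right)}}} = - \frac{192358}{\frac{1}{-812850 + \left(-10360 + 517\right)}} = - \frac{192358}{\frac{1}{-812850 - 9843}} = - \frac{192358}{\frac{1}{-822693}} = - \frac{192358}{- \frac{1}{822693}} = \left(-192358\right) \left(-822693\right) = 158251580094$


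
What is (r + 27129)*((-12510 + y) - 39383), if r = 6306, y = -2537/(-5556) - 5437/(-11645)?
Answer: -7483639315760967/4313308 ≈ -1.7350e+9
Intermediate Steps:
y = 59751337/64699620 (y = -2537*(-1/5556) - 5437*(-1/11645) = 2537/5556 + 5437/11645 = 59751337/64699620 ≈ 0.92352)
(r + 27129)*((-12510 + y) - 39383) = (6306 + 27129)*((-12510 + 59751337/64699620) - 39383) = 33435*(-809332494863/64699620 - 39383) = 33435*(-3357397629323/64699620) = -7483639315760967/4313308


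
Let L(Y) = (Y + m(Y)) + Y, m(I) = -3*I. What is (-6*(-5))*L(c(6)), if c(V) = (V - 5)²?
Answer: -30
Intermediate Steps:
c(V) = (-5 + V)²
L(Y) = -Y (L(Y) = (Y - 3*Y) + Y = -2*Y + Y = -Y)
(-6*(-5))*L(c(6)) = (-6*(-5))*(-(-5 + 6)²) = 30*(-1*1²) = 30*(-1*1) = 30*(-1) = -30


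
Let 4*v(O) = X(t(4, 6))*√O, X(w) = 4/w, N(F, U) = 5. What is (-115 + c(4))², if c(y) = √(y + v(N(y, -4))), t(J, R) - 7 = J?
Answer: (1265 - √11*√(44 + √5))²/121 ≈ 12758.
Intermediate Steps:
t(J, R) = 7 + J
v(O) = √O/11 (v(O) = ((4/(7 + 4))*√O)/4 = ((4/11)*√O)/4 = ((4*(1/11))*√O)/4 = (4*√O/11)/4 = √O/11)
c(y) = √(y + √5/11)
(-115 + c(4))² = (-115 + √(11*√5 + 121*4)/11)² = (-115 + √(11*√5 + 484)/11)² = (-115 + √(484 + 11*√5)/11)²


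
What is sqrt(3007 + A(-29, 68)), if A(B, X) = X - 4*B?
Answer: sqrt(3191) ≈ 56.489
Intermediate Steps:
sqrt(3007 + A(-29, 68)) = sqrt(3007 + (68 - 4*(-29))) = sqrt(3007 + (68 + 116)) = sqrt(3007 + 184) = sqrt(3191)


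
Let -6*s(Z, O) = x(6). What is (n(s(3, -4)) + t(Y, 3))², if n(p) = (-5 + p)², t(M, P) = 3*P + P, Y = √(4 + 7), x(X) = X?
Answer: 2304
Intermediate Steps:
s(Z, O) = -1 (s(Z, O) = -⅙*6 = -1)
Y = √11 ≈ 3.3166
t(M, P) = 4*P
(n(s(3, -4)) + t(Y, 3))² = ((-5 - 1)² + 4*3)² = ((-6)² + 12)² = (36 + 12)² = 48² = 2304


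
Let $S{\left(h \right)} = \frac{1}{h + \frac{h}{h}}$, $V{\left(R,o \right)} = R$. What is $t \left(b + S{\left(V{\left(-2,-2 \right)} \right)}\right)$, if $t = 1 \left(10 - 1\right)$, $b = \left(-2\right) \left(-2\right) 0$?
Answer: $-9$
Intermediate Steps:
$b = 0$ ($b = 4 \cdot 0 = 0$)
$t = 9$ ($t = 1 \cdot 9 = 9$)
$S{\left(h \right)} = \frac{1}{1 + h}$ ($S{\left(h \right)} = \frac{1}{h + 1} = \frac{1}{1 + h}$)
$t \left(b + S{\left(V{\left(-2,-2 \right)} \right)}\right) = 9 \left(0 + \frac{1}{1 - 2}\right) = 9 \left(0 + \frac{1}{-1}\right) = 9 \left(0 - 1\right) = 9 \left(-1\right) = -9$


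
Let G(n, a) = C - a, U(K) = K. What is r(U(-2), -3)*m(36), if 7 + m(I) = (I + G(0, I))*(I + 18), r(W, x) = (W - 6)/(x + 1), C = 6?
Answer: 1268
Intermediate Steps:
G(n, a) = 6 - a
r(W, x) = (-6 + W)/(1 + x)
m(I) = 101 + 6*I (m(I) = -7 + (I + (6 - I))*(I + 18) = -7 + 6*(18 + I) = -7 + (108 + 6*I) = 101 + 6*I)
r(U(-2), -3)*m(36) = ((-6 - 2)/(1 - 3))*(101 + 6*36) = (-8/(-2))*(101 + 216) = -½*(-8)*317 = 4*317 = 1268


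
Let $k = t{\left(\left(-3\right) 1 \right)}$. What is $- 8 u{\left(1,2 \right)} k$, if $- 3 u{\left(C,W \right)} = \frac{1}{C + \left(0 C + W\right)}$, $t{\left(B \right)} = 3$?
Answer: $\frac{8}{3} \approx 2.6667$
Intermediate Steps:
$u{\left(C,W \right)} = - \frac{1}{3 \left(C + W\right)}$ ($u{\left(C,W \right)} = - \frac{1}{3 \left(C + \left(0 C + W\right)\right)} = - \frac{1}{3 \left(C + \left(0 + W\right)\right)} = - \frac{1}{3 \left(C + W\right)}$)
$k = 3$
$- 8 u{\left(1,2 \right)} k = - 8 \left(- \frac{1}{3 \cdot 1 + 3 \cdot 2}\right) 3 = - 8 \left(- \frac{1}{3 + 6}\right) 3 = - 8 \left(- \frac{1}{9}\right) 3 = - 8 \left(\left(-1\right) \frac{1}{9}\right) 3 = \left(-8\right) \left(- \frac{1}{9}\right) 3 = \frac{8}{9} \cdot 3 = \frac{8}{3}$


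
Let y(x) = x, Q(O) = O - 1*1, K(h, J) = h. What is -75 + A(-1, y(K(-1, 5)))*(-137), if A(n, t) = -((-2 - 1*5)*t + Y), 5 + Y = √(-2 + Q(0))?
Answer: 199 + 137*I*√3 ≈ 199.0 + 237.29*I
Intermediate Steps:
Q(O) = -1 + O (Q(O) = O - 1 = -1 + O)
Y = -5 + I*√3 (Y = -5 + √(-2 + (-1 + 0)) = -5 + √(-2 - 1) = -5 + √(-3) = -5 + I*√3 ≈ -5.0 + 1.732*I)
A(n, t) = 5 + 7*t - I*√3 (A(n, t) = -((-2 - 1*5)*t + (-5 + I*√3)) = -((-2 - 5)*t + (-5 + I*√3)) = -(-7*t + (-5 + I*√3)) = -(-5 - 7*t + I*√3) = 5 + 7*t - I*√3)
-75 + A(-1, y(K(-1, 5)))*(-137) = -75 + (5 + 7*(-1) - I*√3)*(-137) = -75 + (5 - 7 - I*√3)*(-137) = -75 + (-2 - I*√3)*(-137) = -75 + (274 + 137*I*√3) = 199 + 137*I*√3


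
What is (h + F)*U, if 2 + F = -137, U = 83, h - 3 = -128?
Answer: -21912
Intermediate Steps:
h = -125 (h = 3 - 128 = -125)
F = -139 (F = -2 - 137 = -139)
(h + F)*U = (-125 - 139)*83 = -264*83 = -21912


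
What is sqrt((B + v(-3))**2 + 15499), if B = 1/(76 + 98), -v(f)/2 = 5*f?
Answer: sqrt(496506565)/174 ≈ 128.06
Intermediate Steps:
v(f) = -10*f
B = 1/174 ≈ 0.0057471
sqrt((B + v(-3))**2 + 15499) = sqrt((1/174 - 10*(-3))**2 + 15499) = sqrt((1/174 + 30)**2 + 15499) = sqrt((5221/174)**2 + 15499) = sqrt(27258841/30276 + 15499) = sqrt(496506565/30276) = sqrt(496506565)/174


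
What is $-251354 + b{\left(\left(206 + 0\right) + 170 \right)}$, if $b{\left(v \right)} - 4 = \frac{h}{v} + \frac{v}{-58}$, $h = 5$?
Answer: $- \frac{2740790943}{10904} \approx -2.5136 \cdot 10^{5}$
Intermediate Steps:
$b{\left(v \right)} = 4 + \frac{5}{v} - \frac{v}{58}$ ($b{\left(v \right)} = 4 + \left(\frac{5}{v} + \frac{v}{-58}\right) = 4 + \left(\frac{5}{v} + v \left(- \frac{1}{58}\right)\right) = 4 - \left(- \frac{5}{v} + \frac{v}{58}\right) = 4 + \frac{5}{v} - \frac{v}{58}$)
$-251354 + b{\left(\left(206 + 0\right) + 170 \right)} = -251354 + \left(4 + \frac{5}{\left(206 + 0\right) + 170} - \frac{\left(206 + 0\right) + 170}{58}\right) = -251354 + \left(4 + \frac{5}{206 + 170} - \frac{206 + 170}{58}\right) = -251354 + \left(4 + \frac{5}{376} - \frac{188}{29}\right) = -251354 - \frac{26927}{10904} = - \frac{2740790943}{10904}$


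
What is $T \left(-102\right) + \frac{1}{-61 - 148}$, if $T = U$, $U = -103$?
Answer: $\frac{2195753}{209} \approx 10506.0$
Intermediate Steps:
$T = -103$
$T \left(-102\right) + \frac{1}{-61 - 148} = \left(-103\right) \left(-102\right) + \frac{1}{-61 - 148} = 10506 + \frac{1}{-209} = 10506 - \frac{1}{209} = \frac{2195753}{209}$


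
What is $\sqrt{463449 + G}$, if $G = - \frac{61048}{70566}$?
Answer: $\frac{\sqrt{576941989878669}}{35283} \approx 680.77$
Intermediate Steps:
$G = - \frac{30524}{35283}$ ($G = \left(-61048\right) \frac{1}{70566} = - \frac{30524}{35283} \approx -0.86512$)
$\sqrt{463449 + G} = \sqrt{463449 - \frac{30524}{35283}} = \sqrt{\frac{16351840543}{35283}} = \frac{\sqrt{576941989878669}}{35283}$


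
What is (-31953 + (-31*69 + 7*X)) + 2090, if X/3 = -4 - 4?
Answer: -32170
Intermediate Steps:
X = -24 (X = 3*(-4 - 4) = 3*(-8) = -24)
(-31953 + (-31*69 + 7*X)) + 2090 = (-31953 + (-31*69 + 7*(-24))) + 2090 = (-31953 + (-2139 - 168)) + 2090 = (-31953 - 2307) + 2090 = -34260 + 2090 = -32170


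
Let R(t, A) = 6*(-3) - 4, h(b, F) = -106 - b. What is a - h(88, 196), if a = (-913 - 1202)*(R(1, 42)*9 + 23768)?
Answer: -49850356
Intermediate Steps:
R(t, A) = -22 (R(t, A) = -18 - 4 = -22)
a = -49850550 (a = (-913 - 1202)*(-22*9 + 23768) = -2115*(-198 + 23768) = -2115*23570 = -49850550)
a - h(88, 196) = -49850550 - (-106 - 1*88) = -49850550 - (-106 - 88) = -49850550 - 1*(-194) = -49850550 + 194 = -49850356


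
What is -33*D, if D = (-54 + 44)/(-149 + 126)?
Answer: -330/23 ≈ -14.348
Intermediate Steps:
D = 10/23 (D = -10/(-23) = -10*(-1/23) = 10/23 ≈ 0.43478)
-33*D = -33*10/23 = -330/23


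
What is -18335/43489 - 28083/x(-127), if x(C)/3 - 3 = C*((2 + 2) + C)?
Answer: -693566569/679472136 ≈ -1.0207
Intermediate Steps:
x(C) = 9 + 3*C*(4 + C) (x(C) = 9 + 3*(C*((2 + 2) + C)) = 9 + 3*(C*(4 + C)) = 9 + 3*C*(4 + C))
-18335/43489 - 28083/x(-127) = -18335/43489 - 28083/(9 + 3*(-127)² + 12*(-127)) = -18335*1/43489 - 28083/(9 + 3*16129 - 1524) = -18335/43489 - 28083/(9 + 48387 - 1524) = -18335/43489 - 28083/46872 = -18335/43489 - 28083*1/46872 = -18335/43489 - 9361/15624 = -693566569/679472136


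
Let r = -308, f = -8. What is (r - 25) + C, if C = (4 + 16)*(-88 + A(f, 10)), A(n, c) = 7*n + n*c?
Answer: -4813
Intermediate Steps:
A(n, c) = 7*n + c*n
C = -4480 (C = (4 + 16)*(-88 - 8*(7 + 10)) = 20*(-88 - 8*17) = 20*(-88 - 136) = 20*(-224) = -4480)
(r - 25) + C = (-308 - 25) - 4480 = -333 - 4480 = -4813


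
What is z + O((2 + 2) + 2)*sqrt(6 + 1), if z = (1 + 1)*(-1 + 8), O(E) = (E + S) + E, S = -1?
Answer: 14 + 11*sqrt(7) ≈ 43.103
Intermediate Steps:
O(E) = -1 + 2*E (O(E) = (E - 1) + E = (-1 + E) + E = -1 + 2*E)
z = 14 (z = 2*7 = 14)
z + O((2 + 2) + 2)*sqrt(6 + 1) = 14 + (-1 + 2*((2 + 2) + 2))*sqrt(6 + 1) = 14 + (-1 + 2*(4 + 2))*sqrt(7) = 14 + (-1 + 2*6)*sqrt(7) = 14 + (-1 + 12)*sqrt(7) = 14 + 11*sqrt(7)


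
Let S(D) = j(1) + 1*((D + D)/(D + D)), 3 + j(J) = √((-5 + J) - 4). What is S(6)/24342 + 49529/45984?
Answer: 200923825/186557088 + I*√2/12171 ≈ 1.077 + 0.0001162*I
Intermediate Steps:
j(J) = -3 + √(-9 + J) (j(J) = -3 + √((-5 + J) - 4) = -3 + √(-9 + J))
S(D) = -2 + 2*I*√2 (S(D) = (-3 + √(-9 + 1)) + 1*((D + D)/(D + D)) = (-3 + √(-8)) + 1*((2*D)/((2*D))) = (-3 + 2*I*√2) + 1*((2*D)*(1/(2*D))) = (-3 + 2*I*√2) + 1*1 = (-3 + 2*I*√2) + 1 = -2 + 2*I*√2)
S(6)/24342 + 49529/45984 = (-2 + 2*I*√2)/24342 + 49529/45984 = (-2 + 2*I*√2)*(1/24342) + 49529*(1/45984) = (-1/12171 + I*√2/12171) + 49529/45984 = 200923825/186557088 + I*√2/12171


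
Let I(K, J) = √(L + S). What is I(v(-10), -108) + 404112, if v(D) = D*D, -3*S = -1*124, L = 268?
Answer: 404112 + 4*√174/3 ≈ 4.0413e+5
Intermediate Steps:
S = 124/3 (S = -(-1)*124/3 = -⅓*(-124) = 124/3 ≈ 41.333)
v(D) = D²
I(K, J) = 4*√174/3 (I(K, J) = √(268 + 124/3) = √(928/3) = 4*√174/3)
I(v(-10), -108) + 404112 = 4*√174/3 + 404112 = 404112 + 4*√174/3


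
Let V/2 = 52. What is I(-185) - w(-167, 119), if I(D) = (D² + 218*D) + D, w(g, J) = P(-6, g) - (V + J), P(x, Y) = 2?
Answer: -6069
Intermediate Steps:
V = 104 (V = 2*52 = 104)
w(g, J) = -102 - J (w(g, J) = 2 - (104 + J) = 2 + (-104 - J) = -102 - J)
I(D) = D² + 219*D
I(-185) - w(-167, 119) = -185*(219 - 185) - (-102 - 1*119) = -185*34 - (-102 - 119) = -6290 - 1*(-221) = -6290 + 221 = -6069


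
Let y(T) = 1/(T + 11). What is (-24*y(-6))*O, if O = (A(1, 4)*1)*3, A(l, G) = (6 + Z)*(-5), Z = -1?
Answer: 360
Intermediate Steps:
A(l, G) = -25 (A(l, G) = (6 - 1)*(-5) = 5*(-5) = -25)
y(T) = 1/(11 + T)
O = -75 (O = -25*1*3 = -25*3 = -75)
(-24*y(-6))*O = -24/(11 - 6)*(-75) = -24/5*(-75) = 360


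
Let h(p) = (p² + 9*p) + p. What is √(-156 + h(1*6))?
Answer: 2*I*√15 ≈ 7.746*I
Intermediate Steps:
h(p) = p² + 10*p
√(-156 + h(1*6)) = √(-156 + (1*6)*(10 + 1*6)) = √(-156 + 6*(10 + 6)) = √(-156 + 6*16) = √(-156 + 96) = √(-60) = 2*I*√15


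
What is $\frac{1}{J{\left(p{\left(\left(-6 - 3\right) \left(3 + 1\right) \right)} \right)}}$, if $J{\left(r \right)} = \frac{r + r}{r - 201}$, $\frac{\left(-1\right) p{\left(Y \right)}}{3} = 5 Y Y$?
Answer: $\frac{6547}{12960} \approx 0.50517$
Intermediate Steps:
$p{\left(Y \right)} = - 15 Y^{2}$ ($p{\left(Y \right)} = - 3 \cdot 5 Y Y = - 3 \cdot 5 Y^{2} = - 15 Y^{2}$)
$J{\left(r \right)} = \frac{2 r}{-201 + r}$
$\frac{1}{J{\left(p{\left(\left(-6 - 3\right) \left(3 + 1\right) \right)} \right)}} = \frac{1}{2 \left(- 15 \left(\left(-6 - 3\right) \left(3 + 1\right)\right)^{2}\right) \frac{1}{-201 - 15 \left(\left(-6 - 3\right) \left(3 + 1\right)\right)^{2}}} = \frac{1}{2 \left(- 15 \left(\left(-9\right) 4\right)^{2}\right) \frac{1}{-201 - 15 \left(\left(-9\right) 4\right)^{2}}} = \frac{1}{2 \left(- 15 \left(-36\right)^{2}\right) \frac{1}{-201 - 15 \left(-36\right)^{2}}} = \frac{1}{2 \left(\left(-15\right) 1296\right) \frac{1}{-201 - 19440}} = \frac{1}{2 \left(-19440\right) \frac{1}{-201 - 19440}} = \frac{1}{2 \left(-19440\right) \frac{1}{-19641}} = \frac{1}{2 \left(-19440\right) \left(- \frac{1}{19641}\right)} = \frac{1}{\frac{12960}{6547}} = \frac{6547}{12960}$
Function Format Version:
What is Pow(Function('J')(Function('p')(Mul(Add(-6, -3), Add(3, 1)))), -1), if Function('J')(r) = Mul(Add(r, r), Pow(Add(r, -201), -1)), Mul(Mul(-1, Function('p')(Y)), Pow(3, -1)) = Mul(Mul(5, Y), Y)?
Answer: Rational(6547, 12960) ≈ 0.50517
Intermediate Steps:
Function('p')(Y) = Mul(-15, Pow(Y, 2)) (Function('p')(Y) = Mul(-3, Mul(Mul(5, Y), Y)) = Mul(-3, Mul(5, Pow(Y, 2))) = Mul(-15, Pow(Y, 2)))
Function('J')(r) = Mul(2, r, Pow(Add(-201, r), -1)) (Function('J')(r) = Mul(Mul(2, r), Pow(Add(-201, r), -1)) = Mul(2, r, Pow(Add(-201, r), -1)))
Pow(Function('J')(Function('p')(Mul(Add(-6, -3), Add(3, 1)))), -1) = Pow(Mul(2, Mul(-15, Pow(Mul(Add(-6, -3), Add(3, 1)), 2)), Pow(Add(-201, Mul(-15, Pow(Mul(Add(-6, -3), Add(3, 1)), 2))), -1)), -1) = Pow(Mul(2, Mul(-15, Pow(Mul(-9, 4), 2)), Pow(Add(-201, Mul(-15, Pow(Mul(-9, 4), 2))), -1)), -1) = Pow(Mul(2, Mul(-15, Pow(-36, 2)), Pow(Add(-201, Mul(-15, Pow(-36, 2))), -1)), -1) = Pow(Mul(2, Mul(-15, 1296), Pow(Add(-201, Mul(-15, 1296)), -1)), -1) = Pow(Mul(2, -19440, Pow(Add(-201, -19440), -1)), -1) = Pow(Mul(2, -19440, Pow(-19641, -1)), -1) = Pow(Mul(2, -19440, Rational(-1, 19641)), -1) = Pow(Rational(12960, 6547), -1) = Rational(6547, 12960)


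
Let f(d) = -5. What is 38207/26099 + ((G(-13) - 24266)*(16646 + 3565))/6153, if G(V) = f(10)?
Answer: -4267466398416/53529049 ≈ -79723.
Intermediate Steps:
G(V) = -5
38207/26099 + ((G(-13) - 24266)*(16646 + 3565))/6153 = 38207/26099 + ((-5 - 24266)*(16646 + 3565))/6153 = 38207*(1/26099) - 24271*20211*(1/6153) = 38207/26099 - 490541181*1/6153 = 38207/26099 - 163513727/2051 = -4267466398416/53529049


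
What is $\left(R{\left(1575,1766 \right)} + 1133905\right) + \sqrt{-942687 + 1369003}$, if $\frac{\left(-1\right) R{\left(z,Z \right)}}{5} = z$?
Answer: $1126030 + 2 \sqrt{106579} \approx 1.1267 \cdot 10^{6}$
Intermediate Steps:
$R{\left(z,Z \right)} = - 5 z$
$\left(R{\left(1575,1766 \right)} + 1133905\right) + \sqrt{-942687 + 1369003} = \left(\left(-5\right) 1575 + 1133905\right) + \sqrt{-942687 + 1369003} = \left(-7875 + 1133905\right) + \sqrt{426316} = 1126030 + 2 \sqrt{106579}$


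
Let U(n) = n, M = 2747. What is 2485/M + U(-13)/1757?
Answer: 4330434/4826479 ≈ 0.89722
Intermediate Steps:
2485/M + U(-13)/1757 = 2485/2747 - 13/1757 = 4330434/4826479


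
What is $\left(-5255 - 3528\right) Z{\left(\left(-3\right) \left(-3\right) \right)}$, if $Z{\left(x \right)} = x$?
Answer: $-79047$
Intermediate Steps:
$\left(-5255 - 3528\right) Z{\left(\left(-3\right) \left(-3\right) \right)} = \left(-5255 - 3528\right) \left(\left(-3\right) \left(-3\right)\right) = \left(-8783\right) 9 = -79047$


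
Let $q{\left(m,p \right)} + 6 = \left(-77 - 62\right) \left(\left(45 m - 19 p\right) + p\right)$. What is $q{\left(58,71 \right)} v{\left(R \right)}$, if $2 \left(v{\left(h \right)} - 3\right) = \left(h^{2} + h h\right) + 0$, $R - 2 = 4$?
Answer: $-7221006$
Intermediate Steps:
$R = 6$ ($R = 2 + 4 = 6$)
$v{\left(h \right)} = 3 + h^{2}$ ($v{\left(h \right)} = 3 + \frac{\left(h^{2} + h h\right) + 0}{2} = 3 + \frac{\left(h^{2} + h^{2}\right) + 0}{2} = 3 + \frac{2 h^{2} + 0}{2} = 3 + \frac{2 h^{2}}{2} = 3 + h^{2}$)
$q{\left(m,p \right)} = -6 - 6255 m + 2502 p$ ($q{\left(m,p \right)} = -6 + \left(-77 - 62\right) \left(\left(45 m - 19 p\right) + p\right) = -6 - 139 \left(\left(- 19 p + 45 m\right) + p\right) = -6 - 139 \left(- 18 p + 45 m\right) = -6 - \left(- 2502 p + 6255 m\right) = -6 - 6255 m + 2502 p$)
$q{\left(58,71 \right)} v{\left(R \right)} = \left(-6 - 362790 + 2502 \cdot 71\right) \left(3 + 6^{2}\right) = \left(-6 - 362790 + 177642\right) \left(3 + 36\right) = \left(-185154\right) 39 = -7221006$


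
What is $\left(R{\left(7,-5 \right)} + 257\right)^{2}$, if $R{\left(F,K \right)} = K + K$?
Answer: $61009$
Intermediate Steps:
$R{\left(F,K \right)} = 2 K$
$\left(R{\left(7,-5 \right)} + 257\right)^{2} = \left(2 \left(-5\right) + 257\right)^{2} = \left(-10 + 257\right)^{2} = 247^{2} = 61009$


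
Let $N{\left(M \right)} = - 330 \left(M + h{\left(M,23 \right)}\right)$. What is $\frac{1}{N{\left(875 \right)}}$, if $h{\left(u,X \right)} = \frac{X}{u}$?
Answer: $- \frac{175}{50532768} \approx -3.4631 \cdot 10^{-6}$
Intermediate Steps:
$N{\left(M \right)} = - \frac{7590}{M} - 330 M$ ($N{\left(M \right)} = - 330 \left(M + \frac{23}{M}\right) = - \frac{7590}{M} - 330 M$)
$\frac{1}{N{\left(875 \right)}} = \frac{1}{- \frac{7590}{875} - 288750} = \frac{1}{\left(-7590\right) \frac{1}{875} - 288750} = \frac{1}{- \frac{1518}{175} - 288750} = \frac{1}{- \frac{50532768}{175}} = - \frac{175}{50532768}$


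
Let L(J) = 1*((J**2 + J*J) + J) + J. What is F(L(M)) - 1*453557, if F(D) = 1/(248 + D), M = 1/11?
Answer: -13621223703/30032 ≈ -4.5356e+5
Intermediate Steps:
M = 1/11 ≈ 0.090909
L(J) = 2*J + 2*J**2 (L(J) = 1*((J**2 + J**2) + J) + J = 1*(2*J**2 + J) + J = 1*(J + 2*J**2) + J = (J + 2*J**2) + J = 2*J + 2*J**2)
F(L(M)) - 1*453557 = 1/(248 + 2*(1/11)*(1 + 1/11)) - 1*453557 = 1/(248 + 2*(1/11)*(12/11)) - 453557 = 1/(248 + 24/121) - 453557 = 1/(30032/121) - 453557 = 121/30032 - 453557 = -13621223703/30032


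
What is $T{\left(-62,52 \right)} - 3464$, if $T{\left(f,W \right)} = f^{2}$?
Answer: $380$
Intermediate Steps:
$T{\left(-62,52 \right)} - 3464 = \left(-62\right)^{2} - 3464 = 3844 - 3464 = 380$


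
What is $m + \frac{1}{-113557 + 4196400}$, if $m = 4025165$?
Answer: $\frac{16434116744096}{4082843} \approx 4.0252 \cdot 10^{6}$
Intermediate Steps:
$m + \frac{1}{-113557 + 4196400} = 4025165 + \frac{1}{-113557 + 4196400} = 4025165 + \frac{1}{4082843} = \frac{16434116744096}{4082843}$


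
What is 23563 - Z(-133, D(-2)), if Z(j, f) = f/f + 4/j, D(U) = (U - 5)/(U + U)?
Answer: 3133750/133 ≈ 23562.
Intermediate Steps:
D(U) = (-5 + U)/(2*U) (D(U) = (-5 + U)/((2*U)) = (-5 + U)*(1/(2*U)) = (-5 + U)/(2*U))
Z(j, f) = 1 + 4/j
23563 - Z(-133, D(-2)) = 23563 - (4 - 133)/(-133) = 23563 - (-1)*(-129)/133 = 23563 - 1*129/133 = 23563 - 129/133 = 3133750/133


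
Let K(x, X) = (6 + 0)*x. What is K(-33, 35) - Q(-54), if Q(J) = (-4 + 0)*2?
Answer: -190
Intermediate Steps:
Q(J) = -8 (Q(J) = -4*2 = -8)
K(x, X) = 6*x
K(-33, 35) - Q(-54) = 6*(-33) - 1*(-8) = -198 + 8 = -190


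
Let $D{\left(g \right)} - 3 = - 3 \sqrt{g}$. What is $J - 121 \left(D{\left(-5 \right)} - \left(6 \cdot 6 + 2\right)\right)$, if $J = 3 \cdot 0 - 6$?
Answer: $4229 + 363 i \sqrt{5} \approx 4229.0 + 811.69 i$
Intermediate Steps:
$D{\left(g \right)} = 3 - 3 \sqrt{g}$
$J = -6$ ($J = 0 - 6 = -6$)
$J - 121 \left(D{\left(-5 \right)} - \left(6 \cdot 6 + 2\right)\right) = -6 - 121 \left(\left(3 - 3 \sqrt{-5}\right) - \left(6 \cdot 6 + 2\right)\right) = -6 - 121 \left(\left(3 - 3 i \sqrt{5}\right) - \left(36 + 2\right)\right) = -6 - 121 \left(\left(3 - 3 i \sqrt{5}\right) - 38\right) = -6 - 121 \left(-35 - 3 i \sqrt{5}\right) = -6 + \left(4235 + 363 i \sqrt{5}\right) = 4229 + 363 i \sqrt{5}$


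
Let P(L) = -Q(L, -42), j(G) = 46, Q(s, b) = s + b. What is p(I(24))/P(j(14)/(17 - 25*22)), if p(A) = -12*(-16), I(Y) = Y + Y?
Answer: 3198/701 ≈ 4.5621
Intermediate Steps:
Q(s, b) = b + s
P(L) = 42 - L (P(L) = -(-42 + L) = 42 - L)
I(Y) = 2*Y
p(A) = 192
p(I(24))/P(j(14)/(17 - 25*22)) = 192/(42 - 46/(17 - 25*22)) = 192/(42 - 46/(17 - 550)) = 192/(42 - 46/(-533)) = 192/(42 - 46*(-1)/533) = 192/(42 - 1*(-46/533)) = 192/(42 + 46/533) = 192/(22432/533) = 192*(533/22432) = 3198/701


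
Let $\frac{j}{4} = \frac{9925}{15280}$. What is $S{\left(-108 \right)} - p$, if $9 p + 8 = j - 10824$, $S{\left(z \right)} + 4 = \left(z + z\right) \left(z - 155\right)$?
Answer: $\frac{398857967}{6876} \approx 58007.0$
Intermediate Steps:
$j = \frac{1985}{764}$ ($j = 4 \cdot \frac{9925}{15280} = 4 \cdot 9925 \cdot \frac{1}{15280} = 4 \cdot \frac{1985}{3056} = \frac{1985}{764} \approx 2.5982$)
$S{\left(z \right)} = -4 + 2 z \left(-155 + z\right)$ ($S{\left(z \right)} = -4 + \left(z + z\right) \left(z - 155\right) = -4 + 2 z \left(-155 + z\right)$)
$p = - \frac{8273663}{6876}$ ($p = - \frac{8}{9} + \frac{\frac{1985}{764} - 10824}{9} = - \frac{8}{9} + \frac{1}{9} \left(- \frac{8267551}{764}\right) = - \frac{8}{9} - \frac{8267551}{6876} = - \frac{8273663}{6876} \approx -1203.3$)
$S{\left(-108 \right)} - p = \left(-4 - -33480 + 2 \left(-108\right)^{2}\right) - - \frac{8273663}{6876} = \left(-4 + 33480 + 2 \cdot 11664\right) + \frac{8273663}{6876} = \left(-4 + 33480 + 23328\right) + \frac{8273663}{6876} = 56804 + \frac{8273663}{6876} = \frac{398857967}{6876}$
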